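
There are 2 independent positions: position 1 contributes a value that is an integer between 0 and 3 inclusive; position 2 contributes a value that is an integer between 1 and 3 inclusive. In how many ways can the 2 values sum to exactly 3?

The generating function for the choices is (1 + x + x² + x³)·(x + x² + x³); the count is [x³].
(1 + x + x² + x³) has coefficients 1,1,1,1 for degrees 0…3.
(x + x² + x³) has coefficients 0,1,1,1 for degrees 0…3.
[x³] = 1·1 + 1·1 + 1·1 + 1·0 = 3.

3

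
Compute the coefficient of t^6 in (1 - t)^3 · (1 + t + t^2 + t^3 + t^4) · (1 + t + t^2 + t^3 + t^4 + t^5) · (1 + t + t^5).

(1 - t)^3 has coefficients 1,-3,3,-1 for degrees 0…3.
(1 + t + t^2 + t^3 + t^4) has coefficients 1,1,1,1,1,0,0 for degrees 0…6.
Multiplying by (1 + t + t^2 + t^3 + t^4 + t^5) gives running coefficients 1,2,3,4,5,5,4 for degrees 0…6.
Finally multiplying by (1 + t + t^5), the product of all factors after the first has coefficients 1,3,5,7,9,11,11 for degrees 0…6.
[t^6] = 1·11 − 3·11 + 3·9 − 1·7 = -2.

-2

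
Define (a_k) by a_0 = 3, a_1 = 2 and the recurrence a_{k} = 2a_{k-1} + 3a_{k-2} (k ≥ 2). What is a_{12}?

The ordinary generating function has denominator 1 - 2q - 3q^2.
Iterating the recurrence: a_0,…,a_{12} = 3, 2, 13, 32, 103, 302, 913, 2732, 8203, 24602, 73813, 221432, 664303.

664303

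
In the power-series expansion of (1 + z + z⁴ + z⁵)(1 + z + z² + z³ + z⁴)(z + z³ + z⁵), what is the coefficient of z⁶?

(1 + z + z⁴ + z⁵) has coefficients 1,1,0,0,1,1 for degrees 0…5.
(1 + z + z² + z³ + z⁴) has coefficients 1,1,1,1,1,0,0 for degrees 0…6.
Finally multiplying by (z + z³ + z⁵), the product of all factors after the first has coefficients 0,1,1,2,2,3,2 for degrees 0…6.
[z⁶] = 1·2 + 1·3 + 1·1 + 1·1 = 7.

7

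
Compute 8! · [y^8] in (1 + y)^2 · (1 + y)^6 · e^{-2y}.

14464

The EGF product rule gives c_8 = Σ_{k_1+k_2+k_3=8} C(8; k_1,k_2,k_3) · ∏ g_i(k_i), where (1+y)^2 gives the falling factorial (2)_k; (1+y)^6 gives the falling factorial (6)_k; e^{-2y} gives (-2)^k.
g_1(k) for k = 0…8: 1, 2, 2, 0, 0, 0, 0, 0, 0.
g_2(k) for k = 0…8: 1, 6, 30, 120, 360, 720, 720, 0, 0.
g_3(k) for k = 0…8: 1, -2, 4, -8, 16, -32, 64, -128, 256.
First combine the last two factors: h(k) = Σ_j C(k,j)·g_2(j)·g_3(k−j) for k = 0…8: 1, 4, 10, 4, -56, -32, 592, -800, -5888.
c_8 = Σ_k C(8,k)·g_1(k)·h(8−k) = 1·1·(-5888) + 8·2·(-800) + 28·2·592 = −5888 − 12800 + 33152 = 14464.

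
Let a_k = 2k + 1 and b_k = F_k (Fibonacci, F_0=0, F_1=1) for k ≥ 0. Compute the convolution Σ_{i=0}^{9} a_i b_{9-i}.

The convolution is the x^9 coefficient of A(x)B(x).
Σ = 1·34 + 3·21 + 5·13 + 7·8 + 9·5 + 11·3 + 13·2 + 15·1 + 17·1 + 19·0 = 354.

354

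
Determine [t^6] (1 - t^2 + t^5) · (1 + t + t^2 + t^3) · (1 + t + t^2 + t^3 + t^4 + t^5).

(1 - t^2 + t^5) has coefficients 1,0,-1,0,0,1 for degrees 0…5.
(1 + t + t^2 + t^3) has coefficients 1,1,1,1,0,0,0 for degrees 0…6.
Finally multiplying by (1 + t + t^2 + t^3 + t^4 + t^5), the product of all factors after the first has coefficients 1,2,3,4,4,4,3 for degrees 0…6.
[t^6] = 1·3 − 1·4 + 1·2 = 1.

1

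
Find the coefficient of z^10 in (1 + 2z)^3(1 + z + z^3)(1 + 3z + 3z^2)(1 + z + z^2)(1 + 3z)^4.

65670

(1 + 2z)^3 has coefficients 1,6,12,8 for degrees 0…3.
(1 + z + z^3) has coefficients 1,1,0,1,0,0,0,0,0,0,0 for degrees 0…10.
Multiplying by (1 + 3z + 3z^2) gives running coefficients 1,4,6,4,3,3,0,0,0,0,0 for degrees 0…10.
Multiplying by (1 + z + z^2) gives running coefficients 1,5,11,14,13,10,6,3,0,0,0 for degrees 0…10.
Finally multiplying by (1 + 3z)^4, the product of all factors after the first has coefficients 1,17,125,524,1396,2515,3231,3153,2493,1620,810 for degrees 0…10.
[z^10] = 1·810 + 6·1620 + 12·2493 + 8·3153 = 65670.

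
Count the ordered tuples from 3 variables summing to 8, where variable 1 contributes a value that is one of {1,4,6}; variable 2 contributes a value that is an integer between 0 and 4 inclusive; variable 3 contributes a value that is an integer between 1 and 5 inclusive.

9

The generating function for the choices is (t + t^4 + t^6)·(1 + t + t^2 + t^3 + t^4)·(t + t^2 + t^3 + t^4 + t^5); the count is [t^8].
(t + t^4 + t^6) has coefficients 0,1,0,0,1,0,1 for degrees 0…6.
(1 + t + t^2 + t^3 + t^4) has coefficients 1,1,1,1,1,0,0,0,0 for degrees 0…8.
Finally multiplying by (t + t^2 + t^3 + t^4 + t^5), the product of all factors after the first has coefficients 0,1,2,3,4,5,4,3,2 for degrees 0…8.
[t^8] = 1·3 + 1·4 + 1·2 = 9.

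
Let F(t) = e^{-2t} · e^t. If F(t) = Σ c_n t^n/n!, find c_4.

1

The EGF product rule gives c_4 = Σ_{k_1+k_2=4} C(4; k_1,k_2) · ∏ g_i(k_i), where e^{-2t} gives (-2)^k; e^t gives (1)^k.
g_1(k) for k = 0…4: 1, -2, 4, -8, 16.
g_2(k) for k = 0…4: 1, 1, 1, 1, 1.
c_4 = Σ_k C(4,k)·g_1(k)·g_2(4−k) = 1·1·1 + 4·(-2)·1 + 6·4·1 + 4·(-8)·1 + 1·16·1 = 1 − 8 + 24 − 32 + 16 = 1.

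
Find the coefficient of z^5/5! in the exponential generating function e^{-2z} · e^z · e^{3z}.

The EGF product rule gives c_5 = Σ_{k_1+k_2+k_3=5} C(5; k_1,k_2,k_3) · ∏ g_i(k_i), where e^{-2z} gives (-2)^k; e^z gives (1)^k; e^{3z} gives (3)^k.
g_1(k) for k = 0…5: 1, -2, 4, -8, 16, -32.
g_2(k) for k = 0…5: 1, 1, 1, 1, 1, 1.
g_3(k) for k = 0…5: 1, 3, 9, 27, 81, 243.
First combine the last two factors: h(k) = Σ_j C(k,j)·g_2(j)·g_3(k−j) for k = 0…5: 1, 4, 16, 64, 256, 1024.
c_5 = Σ_k C(5,k)·g_1(k)·h(5−k) = 1·1·1024 + 5·(-2)·256 + 10·4·64 + 10·(-8)·16 + 5·16·4 + 1·(-32)·1 = 1024 − 2560 + 2560 − 1280 + 320 − 32 = 32.

32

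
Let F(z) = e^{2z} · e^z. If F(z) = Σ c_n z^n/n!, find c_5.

243

The EGF product rule gives c_5 = Σ_{k_1+k_2=5} C(5; k_1,k_2) · ∏ g_i(k_i), where e^{2z} gives (2)^k; e^z gives (1)^k.
g_1(k) for k = 0…5: 1, 2, 4, 8, 16, 32.
g_2(k) for k = 0…5: 1, 1, 1, 1, 1, 1.
c_5 = Σ_k C(5,k)·g_1(k)·g_2(5−k) = 1·1·1 + 5·2·1 + 10·4·1 + 10·8·1 + 5·16·1 + 1·32·1 = 1 + 10 + 40 + 80 + 80 + 32 = 243.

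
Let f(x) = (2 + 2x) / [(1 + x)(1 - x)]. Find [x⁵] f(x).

Partial fractions give a closed form: a_n = (2)·1^n.
At n = 5: a_5 = 2.

2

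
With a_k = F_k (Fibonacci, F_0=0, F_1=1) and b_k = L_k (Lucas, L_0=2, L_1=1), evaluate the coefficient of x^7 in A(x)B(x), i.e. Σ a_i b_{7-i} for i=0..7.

This is [x^7] in the product of the two ordinary generating functions.
Σ = 0·29 + 1·18 + 1·11 + 2·7 + 3·4 + 5·3 + 8·1 + 13·2 = 104.

104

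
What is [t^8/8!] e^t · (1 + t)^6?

93289

The EGF product rule gives c_8 = Σ_{k_1+k_2=8} C(8; k_1,k_2) · ∏ g_i(k_i), where e^t gives (1)^k; (1+t)^6 gives the falling factorial (6)_k.
g_1(k) for k = 0…8: 1, 1, 1, 1, 1, 1, 1, 1, 1.
g_2(k) for k = 0…8: 1, 6, 30, 120, 360, 720, 720, 0, 0.
c_8 = Σ_k C(8,k)·g_1(k)·g_2(8−k) = 28·1·720 + 56·1·720 + 70·1·360 + 56·1·120 + 28·1·30 + 8·1·6 + 1·1·1 = 20160 + 40320 + 25200 + 6720 + 840 + 48 + 1 = 93289.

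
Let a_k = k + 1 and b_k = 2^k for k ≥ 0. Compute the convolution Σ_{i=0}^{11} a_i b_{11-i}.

Write out a_i and b_{11-i} for i = 0,…,11 and sum the products.
Σ = 1·2048 + 2·1024 + 3·512 + 4·256 + 5·128 + 6·64 + 7·32 + 8·16 + 9·8 + 10·4 + 11·2 + 12·1 = 8178.

8178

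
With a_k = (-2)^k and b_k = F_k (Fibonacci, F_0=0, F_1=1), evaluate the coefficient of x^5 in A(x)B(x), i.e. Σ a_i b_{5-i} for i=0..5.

The convolution is the t^5 coefficient of A(t)B(t).
Σ = 1·5 − 2·3 + 4·2 − 8·1 + 16·1 − 32·0 = 15.

15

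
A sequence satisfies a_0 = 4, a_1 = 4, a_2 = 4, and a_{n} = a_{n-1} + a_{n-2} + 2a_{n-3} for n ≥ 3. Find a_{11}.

3508

The ordinary generating function has denominator 1 - t - t^2 - 2t^3.
Iterating the recurrence: a_0,…,a_{11} = 4, 4, 4, 16, 28, 52, 112, 220, 436, 880, 1756, 3508.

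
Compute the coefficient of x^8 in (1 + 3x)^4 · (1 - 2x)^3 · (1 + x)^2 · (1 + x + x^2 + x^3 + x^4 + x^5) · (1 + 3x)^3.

(1 + 3x)^4 has coefficients 1,12,54,108,81 for degrees 0…4.
(1 - 2x)^3 has coefficients 1,-6,12,-8,0,0,0,0,0 for degrees 0…8.
Multiplying by (1 + x)^2 gives running coefficients 1,-4,1,10,-4,-8,0,0,0 for degrees 0…8.
Multiplying by (1 + x + x^2 + x^3 + x^4 + x^5) gives running coefficients 1,-3,-2,8,4,-4,-5,-1,-2 for degrees 0…8.
Finally multiplying by (1 + 3x)^3, the product of all factors after the first has coefficients 1,6,-2,-64,-59,194,283,-46,-254 for degrees 0…8.
[x^8] = 1·(-254) + 12·(-46) + 54·283 + 108·194 + 81·(-59) = 30649.

30649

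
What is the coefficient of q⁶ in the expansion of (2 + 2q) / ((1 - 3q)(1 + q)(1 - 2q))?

The denominator gives the recurrence a_n = 4a_(n−1) − a_(n−2) − 6a_(n−3) for n ≥ 3; the numerator fixes a_0 = 2, a_1 = 10, a_2 = 38.
Iterating: 2, 10, 38, 130, 422, 1330, 4118, so a_6 = 4118.

4118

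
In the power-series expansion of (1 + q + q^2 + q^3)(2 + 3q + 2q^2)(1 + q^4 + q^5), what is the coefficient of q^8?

12

(1 + q + q^2 + q^3) has coefficients 1,1,1,1 for degrees 0…3.
(2 + 3q + 2q^2) has coefficients 2,3,2,0,0,0,0,0,0 for degrees 0…8.
Finally multiplying by (1 + q^4 + q^5), the product of all factors after the first has coefficients 2,3,2,0,2,5,5,2,0 for degrees 0…8.
[q^8] = 1·0 + 1·2 + 1·5 + 1·5 = 12.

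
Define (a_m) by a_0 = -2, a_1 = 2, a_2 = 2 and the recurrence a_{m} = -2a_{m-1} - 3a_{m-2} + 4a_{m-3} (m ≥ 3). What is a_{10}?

The ordinary generating function has denominator 1 + 2z + 3z^2 - 4z^3.
Iterating the recurrence: a_0,…,a_{10} = -2, 2, 2, -18, 38, -14, -158, 510, -602, -958, 5762.

5762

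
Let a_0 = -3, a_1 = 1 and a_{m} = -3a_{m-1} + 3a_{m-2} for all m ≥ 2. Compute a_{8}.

The ordinary generating function has denominator 1 + 3t - 3t^2.
Iterating the recurrence: a_0,…,a_{8} = -3, 1, -12, 39, -153, 576, -2187, 8289, -31428.

-31428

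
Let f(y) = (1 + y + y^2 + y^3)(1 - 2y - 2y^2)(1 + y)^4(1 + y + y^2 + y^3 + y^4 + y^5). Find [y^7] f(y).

(1 + y + y^2 + y^3) has coefficients 1,1,1,1 for degrees 0…3.
(1 - 2y - 2y^2) has coefficients 1,-2,-2,0,0,0,0,0 for degrees 0…7.
Multiplying by (1 + y)^4 gives running coefficients 1,2,-4,-16,-19,-10,-2,0 for degrees 0…7.
Finally multiplying by (1 + y + y^2 + y^3 + y^4 + y^5), the product of all factors after the first has coefficients 1,3,-1,-17,-36,-46,-49,-51 for degrees 0…7.
[y^7] = 1·(-51) + 1·(-49) + 1·(-46) + 1·(-36) = -182.

-182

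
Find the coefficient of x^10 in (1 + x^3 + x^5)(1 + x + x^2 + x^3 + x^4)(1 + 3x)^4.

(1 + x^3 + x^5) has coefficients 1,0,0,1,0,1 for degrees 0…5.
(1 + x + x^2 + x^3 + x^4) has coefficients 1,1,1,1,1,0,0,0,0,0,0 for degrees 0…10.
Finally multiplying by (1 + 3x)^4, the product of all factors after the first has coefficients 1,13,67,175,256,255,243,189,81,0,0 for degrees 0…10.
[x^10] = 1·0 + 1·189 + 1·255 = 444.

444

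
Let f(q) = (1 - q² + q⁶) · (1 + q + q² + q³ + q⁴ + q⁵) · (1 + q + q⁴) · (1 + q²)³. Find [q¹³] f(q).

(1 - q² + q⁶) has coefficients 1,0,-1,0,0,0,1 for degrees 0…6.
(1 + q + q² + q³ + q⁴ + q⁵) has coefficients 1,1,1,1,1,1,0,0,0,0,0,0,0,0 for degrees 0…13.
Multiplying by (1 + q + q⁴) gives running coefficients 1,2,2,2,3,3,2,1,1,1,0,0,0,0 for degrees 0…13.
Finally multiplying by (1 + q²)³, the product of all factors after the first has coefficients 1,2,5,8,12,15,18,18,18,15,12,9,5,4 for degrees 0…13.
[q¹³] = 1·4 − 1·9 + 1·18 = 13.

13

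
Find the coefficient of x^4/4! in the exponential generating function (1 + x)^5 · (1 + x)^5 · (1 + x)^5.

32760

The EGF product rule gives c_4 = Σ_{k_1+k_2+k_3=4} C(4; k_1,k_2,k_3) · ∏ g_i(k_i), where (1+x)^5 gives the falling factorial (5)_k; (1+x)^5 gives the falling factorial (5)_k; (1+x)^5 gives the falling factorial (5)_k.
g_1(k) for k = 0…4: 1, 5, 20, 60, 120.
g_2(k) for k = 0…4: 1, 5, 20, 60, 120.
g_3(k) for k = 0…4: 1, 5, 20, 60, 120.
First combine the last two factors: h(k) = Σ_j C(k,j)·g_2(j)·g_3(k−j) for k = 0…4: 1, 10, 90, 720, 5040.
c_4 = Σ_k C(4,k)·g_1(k)·h(4−k) = 1·1·5040 + 4·5·720 + 6·20·90 + 4·60·10 + 1·120·1 = 5040 + 14400 + 10800 + 2400 + 120 = 32760.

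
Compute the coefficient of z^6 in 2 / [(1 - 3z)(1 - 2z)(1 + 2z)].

2522

Partial fractions give a closed form: a_n = (18/5)·3^n + (-2)·2^n + (2/5)·(-2)^n.
At n = 6: a_6 = 2522.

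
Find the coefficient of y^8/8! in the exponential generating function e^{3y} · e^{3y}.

The EGF product rule gives c_8 = Σ_{k_1+k_2=8} C(8; k_1,k_2) · ∏ g_i(k_i), where e^{3y} gives (3)^k; e^{3y} gives (3)^k.
g_1(k) for k = 0…8: 1, 3, 9, 27, 81, 243, 729, 2187, 6561.
g_2(k) for k = 0…8: 1, 3, 9, 27, 81, 243, 729, 2187, 6561.
c_8 = Σ_k C(8,k)·g_1(k)·g_2(8−k) = 1·1·6561 + 8·3·2187 + 28·9·729 + 56·27·243 + 70·81·81 + 56·243·27 + 28·729·9 + 8·2187·3 + 1·6561·1 = 6561 + 52488 + 183708 + 367416 + 459270 + 367416 + 183708 + 52488 + 6561 = 1679616.

1679616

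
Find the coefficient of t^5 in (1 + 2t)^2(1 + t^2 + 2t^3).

(1 + 2t)^2 has coefficients 1,4,4 for degrees 0…2.
(1 + t^2 + 2t^3) has coefficients 1,0,1,2,0,0 for degrees 0…5.
[t^5] = 1·0 + 4·0 + 4·2 = 8.

8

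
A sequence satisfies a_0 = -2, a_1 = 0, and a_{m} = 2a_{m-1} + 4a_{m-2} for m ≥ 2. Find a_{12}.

The ordinary generating function has denominator 1 - 2t - 4t^2.
Iterating the recurrence: a_0,…,a_{12} = -2, 0, -8, -16, -64, -192, -640, -2048, -6656, -21504, -69632, -225280, -729088.

-729088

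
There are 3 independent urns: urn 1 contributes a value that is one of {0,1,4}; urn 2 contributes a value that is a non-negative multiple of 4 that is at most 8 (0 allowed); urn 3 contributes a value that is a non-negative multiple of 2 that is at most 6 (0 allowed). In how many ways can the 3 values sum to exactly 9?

2

The generating function for the choices is (1 + x + x⁴)·(1 + x⁴ + x⁸)·(1 + x² + x⁴ + x⁶); the count is [x⁹].
(1 + x + x⁴) has coefficients 1,1,0,0,1 for degrees 0…4.
(1 + x⁴ + x⁸) has coefficients 1,0,0,0,1,0,0,0,1,0 for degrees 0…9.
Finally multiplying by (1 + x² + x⁴ + x⁶), the product of all factors after the first has coefficients 1,0,1,0,2,0,2,0,2,0 for degrees 0…9.
[x⁹] = 1·0 + 1·2 + 1·0 = 2.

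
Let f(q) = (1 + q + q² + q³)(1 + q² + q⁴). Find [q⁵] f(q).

(1 + q + q² + q³) has coefficients 1,1,1,1 for degrees 0…3.
(1 + q² + q⁴) has coefficients 1,0,1,0,1,0 for degrees 0…5.
[q⁵] = 1·0 + 1·1 + 1·0 + 1·1 = 2.

2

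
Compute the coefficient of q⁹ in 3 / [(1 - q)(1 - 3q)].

Partial fractions give a closed form: a_n = (-3/2)·1^n + (9/2)·3^n.
At n = 9: a_9 = 88572.

88572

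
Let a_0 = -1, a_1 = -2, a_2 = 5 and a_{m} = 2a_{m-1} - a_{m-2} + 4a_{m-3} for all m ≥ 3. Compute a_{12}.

7931

The ordinary generating function has denominator 1 - 2q + q^2 - 4q^3.
Iterating the recurrence: a_0,…,a_{12} = -1, -2, 5, 8, 3, 18, 65, 124, 255, 646, 1533, 3440, 7931.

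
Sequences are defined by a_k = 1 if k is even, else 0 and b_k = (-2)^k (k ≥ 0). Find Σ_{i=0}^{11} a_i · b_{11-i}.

-2730

Write out a_i and b_{11-i} for i = 0,…,11 and sum the products.
Σ = 1·(-2048) + 0·1024 + 1·(-512) + 0·256 + 1·(-128) + 0·64 + 1·(-32) + 0·16 + 1·(-8) + 0·4 + 1·(-2) + 0·1 = -2730.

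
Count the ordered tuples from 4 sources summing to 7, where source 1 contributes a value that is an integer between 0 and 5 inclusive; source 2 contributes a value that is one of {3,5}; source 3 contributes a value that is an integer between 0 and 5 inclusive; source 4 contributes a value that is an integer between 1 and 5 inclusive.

13

The generating function for the choices is (1 + x + x^2 + x^3 + x^4 + x^5)·(x^3 + x^5)·(1 + x + x^2 + x^3 + x^4 + x^5)·(x + x^2 + x^3 + x^4 + x^5); the count is [x^7].
(1 + x + x^2 + x^3 + x^4 + x^5) has coefficients 1,1,1,1,1,1 for degrees 0…5.
(x^3 + x^5) has coefficients 0,0,0,1,0,1,0,0 for degrees 0…7.
Multiplying by (1 + x + x^2 + x^3 + x^4 + x^5) gives running coefficients 0,0,0,1,1,2,2,2 for degrees 0…7.
Finally multiplying by (x + x^2 + x^3 + x^4 + x^5), the product of all factors after the first has coefficients 0,0,0,0,1,2,4,6 for degrees 0…7.
[x^7] = 1·6 + 1·4 + 1·2 + 1·1 + 1·0 + 1·0 = 13.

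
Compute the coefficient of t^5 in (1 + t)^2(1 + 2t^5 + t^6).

2

(1 + t)^2 has coefficients 1,2,1 for degrees 0…2.
(1 + 2t^5 + t^6) has coefficients 1,0,0,0,0,2 for degrees 0…5.
[t^5] = 1·2 + 2·0 + 1·0 = 2.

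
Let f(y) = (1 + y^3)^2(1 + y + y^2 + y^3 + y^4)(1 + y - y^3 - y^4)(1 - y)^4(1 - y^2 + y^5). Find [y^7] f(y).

2

(1 + y^3)^2 has coefficients 1,0,0,2,0,0,1 for degrees 0…6.
(1 + y + y^2 + y^3 + y^4) has coefficients 1,1,1,1,1,0,0,0 for degrees 0…7.
Multiplying by (1 + y - y^3 - y^4) gives running coefficients 1,2,2,1,0,-1,-2,-2 for degrees 0…7.
Multiplying by (1 - y)^4 gives running coefficients 1,-2,0,1,1,-1,0,1 for degrees 0…7.
Finally multiplying by (1 - y^2 + y^5), the product of all factors after the first has coefficients 1,-2,-1,3,1,-1,-3,2 for degrees 0…7.
[y^7] = 1·2 + 2·1 + 1·(-2) = 2.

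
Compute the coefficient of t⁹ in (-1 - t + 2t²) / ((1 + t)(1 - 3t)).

The denominator gives the recurrence a_n = 2a_(n−1) + 3a_(n−2) for n ≥ 3; the numerator fixes a_0 = -1, a_1 = -3, a_2 = -7.
Iterating: -1, -3, -7, -23, -67, -203, -607, -1823, -5467, -16403, so a_9 = -16403.

-16403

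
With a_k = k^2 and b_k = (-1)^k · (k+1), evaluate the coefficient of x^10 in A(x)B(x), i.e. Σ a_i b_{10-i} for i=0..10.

Write out a_i and b_{10-i} for i = 0,…,10 and sum the products.
Σ = 0·11 + 1·(-10) + 4·9 + 9·(-8) + 16·7 + 25·(-6) + 36·5 + 49·(-4) + 64·3 + 81·(-2) + 100·1 = 30.

30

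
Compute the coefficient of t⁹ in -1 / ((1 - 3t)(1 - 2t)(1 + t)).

-43604

Partial fractions give a closed form: a_n = (-9/4)·3^n + (4/3)·2^n + (-1/12)·(-1)^n.
At n = 9: a_9 = -43604.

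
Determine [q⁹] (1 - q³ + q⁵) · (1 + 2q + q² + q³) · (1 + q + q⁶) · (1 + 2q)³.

(1 - q³ + q⁵) has coefficients 1,0,0,-1,0,1 for degrees 0…5.
(1 + 2q + q² + q³) has coefficients 1,2,1,1,0,0,0,0,0,0 for degrees 0…9.
Multiplying by (1 + q + q⁶) gives running coefficients 1,3,3,2,1,0,1,2,1,1 for degrees 0…9.
Finally multiplying by (1 + 2q)³, the product of all factors after the first has coefficients 1,9,33,64,73,54,29,16,25,39 for degrees 0…9.
[q⁹] = 1·39 − 1·29 + 1·73 = 83.

83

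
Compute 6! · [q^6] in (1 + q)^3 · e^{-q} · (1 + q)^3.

-185

The EGF product rule gives c_6 = Σ_{k_1+k_2+k_3=6} C(6; k_1,k_2,k_3) · ∏ g_i(k_i), where (1+q)^3 gives the falling factorial (3)_k; e^{-q} gives (-1)^k; (1+q)^3 gives the falling factorial (3)_k.
g_1(k) for k = 0…6: 1, 3, 6, 6, 0, 0, 0.
g_2(k) for k = 0…6: 1, -1, 1, -1, 1, -1, 1.
g_3(k) for k = 0…6: 1, 3, 6, 6, 0, 0, 0.
First combine the last two factors: h(k) = Σ_j C(k,j)·g_2(j)·g_3(k−j) for k = 0…6: 1, 2, 1, -4, 1, 14, -47.
c_6 = Σ_k C(6,k)·g_1(k)·h(6−k) = 1·1·(-47) + 6·3·14 + 15·6·1 + 20·6·(-4) = −47 + 252 + 90 − 480 = -185.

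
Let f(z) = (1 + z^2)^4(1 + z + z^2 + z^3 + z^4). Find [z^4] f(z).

(1 + z^2)^4 has coefficients 1,0,4,0,6 for degrees 0…4.
(1 + z + z^2 + z^3 + z^4) has coefficients 1,1,1,1,1 for degrees 0…4.
[z^4] = 1·1 + 4·1 + 6·1 = 11.

11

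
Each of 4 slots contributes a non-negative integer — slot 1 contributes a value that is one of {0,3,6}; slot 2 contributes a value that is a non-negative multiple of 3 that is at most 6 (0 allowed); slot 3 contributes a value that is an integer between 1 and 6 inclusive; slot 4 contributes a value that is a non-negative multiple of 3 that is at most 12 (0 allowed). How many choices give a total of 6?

The generating function for the choices is (1 + q³ + q⁶)·(1 + q³ + q⁶)·(q + q² + q³ + q⁴ + q⁵ + q⁶)·(1 + q³ + q⁶ + q⁹ + q¹²); the count is [q⁶].
(1 + q³ + q⁶) has coefficients 1,0,0,1,0,0,1 for degrees 0…6.
(1 + q³ + q⁶) has coefficients 1,0,0,1,0,0,1 for degrees 0…6.
Multiplying by (q + q² + q³ + q⁴ + q⁵ + q⁶) gives running coefficients 0,1,1,1,2,2,2 for degrees 0…6.
Finally multiplying by (1 + q³ + q⁶ + q⁹ + q¹²), the product of all factors after the first has coefficients 0,1,1,1,3,3,3 for degrees 0…6.
[q⁶] = 1·3 + 1·1 + 1·0 = 4.

4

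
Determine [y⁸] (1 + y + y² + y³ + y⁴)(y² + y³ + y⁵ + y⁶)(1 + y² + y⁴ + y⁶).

9

(1 + y + y² + y³ + y⁴) has coefficients 1,1,1,1,1 for degrees 0…4.
(y² + y³ + y⁵ + y⁶) has coefficients 0,0,1,1,0,1,1,0,0 for degrees 0…8.
Finally multiplying by (1 + y² + y⁴ + y⁶), the product of all factors after the first has coefficients 0,0,1,1,1,2,2,2,2 for degrees 0…8.
[y⁸] = 1·2 + 1·2 + 1·2 + 1·2 + 1·1 = 9.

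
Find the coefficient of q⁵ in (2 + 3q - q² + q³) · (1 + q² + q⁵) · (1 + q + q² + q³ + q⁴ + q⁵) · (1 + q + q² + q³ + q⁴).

42

(2 + 3q - q² + q³) has coefficients 2,3,-1,1 for degrees 0…3.
(1 + q² + q⁵) has coefficients 1,0,1,0,0,1 for degrees 0…5.
Multiplying by (1 + q + q² + q³ + q⁴ + q⁵) gives running coefficients 1,1,2,2,2,3 for degrees 0…5.
Finally multiplying by (1 + q + q² + q³ + q⁴), the product of all factors after the first has coefficients 1,2,4,6,8,10 for degrees 0…5.
[q⁵] = 2·10 + 3·8 − 1·6 + 1·4 = 42.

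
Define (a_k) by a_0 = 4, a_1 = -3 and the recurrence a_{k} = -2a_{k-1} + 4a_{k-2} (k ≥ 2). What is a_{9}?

-69120

The ordinary generating function has denominator 1 + 2z - 4z^2.
Iterating the recurrence: a_0,…,a_{9} = 4, -3, 22, -56, 200, -624, 2048, -6592, 21376, -69120.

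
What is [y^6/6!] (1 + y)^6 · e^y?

The EGF product rule gives c_6 = Σ_{k_1+k_2=6} C(6; k_1,k_2) · ∏ g_i(k_i), where (1+y)^6 gives the falling factorial (6)_k; e^y gives (1)^k.
g_1(k) for k = 0…6: 1, 6, 30, 120, 360, 720, 720.
g_2(k) for k = 0…6: 1, 1, 1, 1, 1, 1, 1.
c_6 = Σ_k C(6,k)·g_1(k)·g_2(6−k) = 1·1·1 + 6·6·1 + 15·30·1 + 20·120·1 + 15·360·1 + 6·720·1 + 1·720·1 = 1 + 36 + 450 + 2400 + 5400 + 4320 + 720 = 13327.

13327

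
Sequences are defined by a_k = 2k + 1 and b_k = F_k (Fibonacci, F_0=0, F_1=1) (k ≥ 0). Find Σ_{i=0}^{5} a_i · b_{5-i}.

Write out a_i and b_{5-i} for i = 0,…,5 and sum the products.
Σ = 1·5 + 3·3 + 5·2 + 7·1 + 9·1 + 11·0 = 40.

40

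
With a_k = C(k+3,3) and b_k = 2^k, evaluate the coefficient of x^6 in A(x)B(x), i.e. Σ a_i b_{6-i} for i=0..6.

848

Write out a_i and b_{6-i} for i = 0,…,6 and sum the products.
Σ = 1·64 + 4·32 + 10·16 + 20·8 + 35·4 + 56·2 + 84·1 = 848.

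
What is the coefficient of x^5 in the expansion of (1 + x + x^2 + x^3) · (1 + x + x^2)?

1

(1 + x + x^2 + x^3) has coefficients 1,1,1,1 for degrees 0…3.
(1 + x + x^2) has coefficients 1,1,1,0,0,0 for degrees 0…5.
[x^5] = 1·0 + 1·0 + 1·0 + 1·1 = 1.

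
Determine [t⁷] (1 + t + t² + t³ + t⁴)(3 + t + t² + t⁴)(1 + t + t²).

(1 + t + t² + t³ + t⁴) has coefficients 1,1,1,1,1 for degrees 0…4.
(3 + t + t² + t⁴) has coefficients 3,1,1,0,1,0,0,0 for degrees 0…7.
Finally multiplying by (1 + t + t²), the product of all factors after the first has coefficients 3,4,5,2,2,1,1,0 for degrees 0…7.
[t⁷] = 1·0 + 1·1 + 1·1 + 1·2 + 1·2 = 6.

6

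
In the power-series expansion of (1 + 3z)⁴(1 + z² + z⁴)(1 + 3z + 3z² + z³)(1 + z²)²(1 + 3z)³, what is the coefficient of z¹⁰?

(1 + 3z)⁴ has coefficients 1,12,54,108,81 for degrees 0…4.
(1 + z² + z⁴) has coefficients 1,0,1,0,1,0,0,0,0,0,0 for degrees 0…10.
Multiplying by (1 + 3z + 3z² + z³) gives running coefficients 1,3,4,4,4,4,3,1,0,0,0 for degrees 0…10.
Multiplying by (1 + z²)² gives running coefficients 1,3,6,10,13,15,15,13,10,6,3 for degrees 0…10.
Finally multiplying by (1 + 3z)³, the product of all factors after the first has coefficients 1,12,60,172,346,564,771,904,937,852,678 for degrees 0…10.
[z¹⁰] = 1·678 + 12·852 + 54·937 + 108·904 + 81·771 = 221583.

221583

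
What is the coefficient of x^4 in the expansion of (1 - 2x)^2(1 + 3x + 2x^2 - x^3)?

12

(1 - 2x)^2 has coefficients 1,-4,4 for degrees 0…2.
(1 + 3x + 2x^2 - x^3) has coefficients 1,3,2,-1,0 for degrees 0…4.
[x^4] = 1·0 − 4·(-1) + 4·2 = 12.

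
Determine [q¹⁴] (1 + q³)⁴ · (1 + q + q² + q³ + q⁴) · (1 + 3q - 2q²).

6

(1 + q³)⁴ has coefficients 1,0,0,4,0,0,6,0,0,4,0,0,1 for degrees 0…12.
(1 + q + q² + q³ + q⁴) has coefficients 1,1,1,1,1,0,0,0,0,0,0,0,0,0,0 for degrees 0…14.
Finally multiplying by (1 + 3q - 2q²), the product of all factors after the first has coefficients 1,4,2,2,2,1,-2,0,0,0,0,0,0,0,0 for degrees 0…14.
[q¹⁴] = 1·0 + 4·0 + 6·0 + 4·1 + 1·2 = 6.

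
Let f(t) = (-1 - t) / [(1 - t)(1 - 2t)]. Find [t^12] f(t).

-12286

Partial fractions give a closed form: a_n = (2)·1^n + (-3)·2^n.
At n = 12: a_12 = -12286.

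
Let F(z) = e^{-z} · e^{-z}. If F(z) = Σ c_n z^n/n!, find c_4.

The EGF product rule gives c_4 = Σ_{k_1+k_2=4} C(4; k_1,k_2) · ∏ g_i(k_i), where e^{-z} gives (-1)^k; e^{-z} gives (-1)^k.
g_1(k) for k = 0…4: 1, -1, 1, -1, 1.
g_2(k) for k = 0…4: 1, -1, 1, -1, 1.
c_4 = Σ_k C(4,k)·g_1(k)·g_2(4−k) = 1·1·1 + 4·(-1)·(-1) + 6·1·1 + 4·(-1)·(-1) + 1·1·1 = 1 + 4 + 6 + 4 + 1 = 16.

16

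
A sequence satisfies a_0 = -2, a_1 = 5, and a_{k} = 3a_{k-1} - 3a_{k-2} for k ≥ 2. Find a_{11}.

-2673

The ordinary generating function has denominator 1 - 3t + 3t^2.
Iterating the recurrence: a_0,…,a_{11} = -2, 5, 21, 48, 81, 99, 54, -135, -567, -1296, -2187, -2673.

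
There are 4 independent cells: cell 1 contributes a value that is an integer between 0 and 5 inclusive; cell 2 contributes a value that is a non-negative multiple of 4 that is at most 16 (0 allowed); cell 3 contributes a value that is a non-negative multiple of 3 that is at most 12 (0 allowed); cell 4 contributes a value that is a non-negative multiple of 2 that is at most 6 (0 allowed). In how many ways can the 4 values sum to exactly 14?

The generating function for the choices is (1 + t + t^2 + t^3 + t^4 + t^5)·(1 + t^4 + t^8 + t^12 + t^16)·(1 + t^3 + t^6 + t^9 + t^12)·(1 + t^2 + t^4 + t^6); the count is [t^14].
(1 + t + t^2 + t^3 + t^4 + t^5) has coefficients 1,1,1,1,1,1 for degrees 0…5.
(1 + t^4 + t^8 + t^12 + t^16) has coefficients 1,0,0,0,1,0,0,0,1,0,0,0,1,0,0 for degrees 0…14.
Multiplying by (1 + t^3 + t^6 + t^9 + t^12) gives running coefficients 1,0,0,1,1,0,1,1,1,1,1,1,2,1,1 for degrees 0…14.
Finally multiplying by (1 + t^2 + t^4 + t^6), the product of all factors after the first has coefficients 1,0,1,1,2,1,3,2,3,3,4,3,5,4,5 for degrees 0…14.
[t^14] = 1·5 + 1·4 + 1·5 + 1·3 + 1·4 + 1·3 = 24.

24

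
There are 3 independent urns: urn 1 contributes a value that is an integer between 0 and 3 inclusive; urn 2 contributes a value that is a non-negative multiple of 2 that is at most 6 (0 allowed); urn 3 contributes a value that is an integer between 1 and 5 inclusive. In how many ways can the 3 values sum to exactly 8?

The generating function for the choices is (1 + y + y² + y³)·(1 + y² + y⁴ + y⁶)·(y + y² + y³ + y⁴ + y⁵); the count is [y⁸].
(1 + y + y² + y³) has coefficients 1,1,1,1 for degrees 0…3.
(1 + y² + y⁴ + y⁶) has coefficients 1,0,1,0,1,0,1,0,0 for degrees 0…8.
Finally multiplying by (y + y² + y³ + y⁴ + y⁵), the product of all factors after the first has coefficients 0,1,1,2,2,3,2,3,2 for degrees 0…8.
[y⁸] = 1·2 + 1·3 + 1·2 + 1·3 = 10.

10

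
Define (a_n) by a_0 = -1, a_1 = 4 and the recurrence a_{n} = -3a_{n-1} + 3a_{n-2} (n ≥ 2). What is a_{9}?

The ordinary generating function has denominator 1 + 3t - 3t^2.
Iterating the recurrence: a_0,…,a_{9} = -1, 4, -15, 57, -216, 819, -3105, 11772, -44631, 169209.

169209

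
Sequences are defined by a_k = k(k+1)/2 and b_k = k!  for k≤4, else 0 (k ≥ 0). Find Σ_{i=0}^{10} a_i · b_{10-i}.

This is [x^10] in the product of the two ordinary generating functions.
Σ = 0·0 + 1·0 + 3·0 + 6·0 + 10·0 + 15·0 + 21·24 + 28·6 + 36·2 + 45·1 + 55·1 = 844.

844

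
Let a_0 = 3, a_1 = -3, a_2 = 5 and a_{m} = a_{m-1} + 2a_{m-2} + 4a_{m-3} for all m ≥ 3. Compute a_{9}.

1635

The ordinary generating function has denominator 1 - q - 2q^2 - 4q^3.
Iterating the recurrence: a_0,…,a_{9} = 3, -3, 5, 11, 9, 51, 113, 251, 681, 1635.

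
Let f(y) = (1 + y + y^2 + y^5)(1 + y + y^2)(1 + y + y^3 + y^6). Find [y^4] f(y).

5

(1 + y + y^2 + y^5) has coefficients 1,1,1,0,0 for degrees 0…4.
(1 + y + y^2) has coefficients 1,1,1,0,0 for degrees 0…4.
Finally multiplying by (1 + y + y^3 + y^6), the product of all factors after the first has coefficients 1,2,2,2,1 for degrees 0…4.
[y^4] = 1·1 + 1·2 + 1·2 = 5.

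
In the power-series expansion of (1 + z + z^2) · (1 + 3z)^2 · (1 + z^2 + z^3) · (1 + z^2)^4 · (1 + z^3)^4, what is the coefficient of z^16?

3304

(1 + z + z^2) has coefficients 1,1,1 for degrees 0…2.
(1 + 3z)^2 has coefficients 1,6,9,0,0,0,0,0,0,0,0,0,0,0,0,0,0 for degrees 0…16.
Multiplying by (1 + z^2 + z^3) gives running coefficients 1,6,10,7,15,9,0,0,0,0,0,0,0,0,0,0,0 for degrees 0…16.
Multiplying by (1 + z^2)^4 gives running coefficients 1,6,14,31,61,73,124,102,131,88,70,43,15,9,0,0,0 for degrees 0…16.
Finally multiplying by (1 + z^3)^4, the product of all factors after the first has coefficients 1,6,14,35,85,129,254,382,507,774,868,1061,1236,1151,1264,1115,925 for degrees 0…16.
[z^16] = 1·925 + 1·1115 + 1·1264 = 3304.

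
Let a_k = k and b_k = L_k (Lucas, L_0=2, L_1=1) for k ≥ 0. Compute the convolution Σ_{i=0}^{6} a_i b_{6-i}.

66

The convolution is the x^6 coefficient of A(x)B(x).
Σ = 0·18 + 1·11 + 2·7 + 3·4 + 4·3 + 5·1 + 6·2 = 66.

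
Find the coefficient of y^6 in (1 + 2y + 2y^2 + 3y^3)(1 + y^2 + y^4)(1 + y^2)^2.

11

(1 + 2y + 2y^2 + 3y^3) has coefficients 1,2,2,3 for degrees 0…3.
(1 + y^2 + y^4) has coefficients 1,0,1,0,1,0,0 for degrees 0…6.
Finally multiplying by (1 + y^2)^2, the product of all factors after the first has coefficients 1,0,3,0,4,0,3 for degrees 0…6.
[y^6] = 1·3 + 2·0 + 2·4 + 3·0 = 11.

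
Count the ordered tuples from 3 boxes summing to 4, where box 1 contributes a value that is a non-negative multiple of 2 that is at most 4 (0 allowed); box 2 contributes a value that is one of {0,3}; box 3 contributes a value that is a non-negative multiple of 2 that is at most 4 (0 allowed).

The generating function for the choices is (1 + t² + t⁴)·(1 + t³)·(1 + t² + t⁴); the count is [t⁴].
(1 + t² + t⁴) has coefficients 1,0,1,0,1 for degrees 0…4.
(1 + t³) has coefficients 1,0,0,1,0 for degrees 0…4.
Finally multiplying by (1 + t² + t⁴), the product of all factors after the first has coefficients 1,0,1,1,1 for degrees 0…4.
[t⁴] = 1·1 + 1·1 + 1·1 = 3.

3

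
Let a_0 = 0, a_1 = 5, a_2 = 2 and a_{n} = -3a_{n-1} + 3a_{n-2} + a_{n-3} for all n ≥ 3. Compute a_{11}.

The ordinary generating function has denominator 1 + 3t - 3t^2 - t^3.
Iterating the recurrence: a_0,…,a_{11} = 0, 5, 2, 9, -16, 77, -270, 1025, -3808, 14229, -53086, 198137.

198137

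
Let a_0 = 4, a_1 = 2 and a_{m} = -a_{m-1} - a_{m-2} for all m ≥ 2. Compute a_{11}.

-6

The ordinary generating function has denominator 1 + t + t^2.
Iterating the recurrence: a_0,…,a_{11} = 4, 2, -6, 4, 2, -6, 4, 2, -6, 4, 2, -6.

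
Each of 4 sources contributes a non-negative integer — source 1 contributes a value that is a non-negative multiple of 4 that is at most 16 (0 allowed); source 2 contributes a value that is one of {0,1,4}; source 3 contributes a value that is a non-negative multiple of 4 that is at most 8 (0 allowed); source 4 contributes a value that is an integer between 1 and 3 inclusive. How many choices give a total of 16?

The generating function for the choices is (1 + z⁴ + z⁸ + z¹² + z¹⁶)·(1 + z + z⁴)·(1 + z⁴ + z⁸)·(z + z² + z³); the count is [z¹⁶].
(1 + z⁴ + z⁸ + z¹² + z¹⁶) has coefficients 1,0,0,0,1,0,0,0,1,0,0,0,1,0,0,0,1 for degrees 0…16.
(1 + z + z⁴) has coefficients 1,1,0,0,1,0,0,0,0,0,0,0,0,0,0,0,0 for degrees 0…16.
Multiplying by (1 + z⁴ + z⁸) gives running coefficients 1,1,0,0,2,1,0,0,2,1,0,0,1,0,0,0,0 for degrees 0…16.
Finally multiplying by (z + z² + z³), the product of all factors after the first has coefficients 0,1,2,2,1,2,3,3,1,2,3,3,1,1,1,1,0 for degrees 0…16.
[z¹⁶] = 1·0 + 1·1 + 1·1 + 1·1 + 1·0 = 3.

3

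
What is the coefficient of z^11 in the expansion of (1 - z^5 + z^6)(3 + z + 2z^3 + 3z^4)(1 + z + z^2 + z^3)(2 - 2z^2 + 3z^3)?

-6

(1 - z^5 + z^6) has coefficients 1,0,0,0,0,-1,1 for degrees 0…6.
(3 + z + 2z^3 + 3z^4) has coefficients 3,1,0,2,3,0,0,0,0,0,0,0 for degrees 0…11.
Multiplying by (1 + z + z^2 + z^3) gives running coefficients 3,4,4,6,6,5,5,3,0,0,0,0 for degrees 0…11.
Finally multiplying by (2 - 2z^2 + 3z^3), the product of all factors after the first has coefficients 6,8,2,13,16,10,16,14,5,9,9,0 for degrees 0…11.
[z^11] = 1·0 − 1·16 + 1·10 = -6.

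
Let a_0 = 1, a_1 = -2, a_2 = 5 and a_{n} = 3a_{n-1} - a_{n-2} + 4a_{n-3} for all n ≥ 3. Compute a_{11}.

The ordinary generating function has denominator 1 - 3z + z^2 - 4z^3.
Iterating the recurrence: a_0,…,a_{11} = 1, -2, 5, 21, 50, 149, 481, 1494, 4597, 14221, 44042, 136293.

136293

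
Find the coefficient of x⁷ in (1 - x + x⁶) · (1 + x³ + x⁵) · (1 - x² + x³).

(1 - x + x⁶) has coefficients 1,-1,0,0,0,0,1 for degrees 0…6.
(1 + x³ + x⁵) has coefficients 1,0,0,1,0,1,0,0 for degrees 0…7.
Finally multiplying by (1 - x² + x³), the product of all factors after the first has coefficients 1,0,-1,2,0,0,1,-1 for degrees 0…7.
[x⁷] = 1·(-1) − 1·1 + 1·0 = -2.

-2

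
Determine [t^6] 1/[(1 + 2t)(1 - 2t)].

The denominator gives the recurrence a_n = 4a_(n−2) for n ≥ 2; the numerator fixes a_0 = 1, a_1 = 0.
Iterating: 1, 0, 4, 0, 16, 0, 64, so a_6 = 64.

64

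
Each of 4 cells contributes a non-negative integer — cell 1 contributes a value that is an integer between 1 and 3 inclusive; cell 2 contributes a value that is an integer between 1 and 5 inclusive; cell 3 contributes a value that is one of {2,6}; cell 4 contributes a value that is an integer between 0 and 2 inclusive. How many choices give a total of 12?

10

The generating function for the choices is (x + x^2 + x^3)·(x + x^2 + x^3 + x^4 + x^5)·(x^2 + x^6)·(1 + x + x^2); the count is [x^12].
(x + x^2 + x^3) has coefficients 0,1,1,1 for degrees 0…3.
(x + x^2 + x^3 + x^4 + x^5) has coefficients 0,1,1,1,1,1,0,0,0,0,0,0,0 for degrees 0…12.
Multiplying by (x^2 + x^6) gives running coefficients 0,0,0,1,1,1,1,2,1,1,1,1,0 for degrees 0…12.
Finally multiplying by (1 + x + x^2), the product of all factors after the first has coefficients 0,0,0,1,2,3,3,4,4,4,3,3,2 for degrees 0…12.
[x^12] = 1·3 + 1·3 + 1·4 = 10.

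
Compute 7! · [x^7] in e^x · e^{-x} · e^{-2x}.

The EGF product rule gives c_7 = Σ_{k_1+k_2+k_3=7} C(7; k_1,k_2,k_3) · ∏ g_i(k_i), where e^x gives (1)^k; e^{-x} gives (-1)^k; e^{-2x} gives (-2)^k.
g_1(k) for k = 0…7: 1, 1, 1, 1, 1, 1, 1, 1.
g_2(k) for k = 0…7: 1, -1, 1, -1, 1, -1, 1, -1.
g_3(k) for k = 0…7: 1, -2, 4, -8, 16, -32, 64, -128.
First combine the last two factors: h(k) = Σ_j C(k,j)·g_2(j)·g_3(k−j) for k = 0…7: 1, -3, 9, -27, 81, -243, 729, -2187.
c_7 = Σ_k C(7,k)·g_1(k)·h(7−k) = 1·1·(-2187) + 7·1·729 + 21·1·(-243) + 35·1·81 + 35·1·(-27) + 21·1·9 + 7·1·(-3) + 1·1·1 = −2187 + 5103 − 5103 + 2835 − 945 + 189 − 21 + 1 = -128.

-128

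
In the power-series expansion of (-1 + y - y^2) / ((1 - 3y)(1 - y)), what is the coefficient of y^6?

The denominator gives the recurrence a_n = 4a_(n−1) − 3a_(n−2) for n ≥ 3; the numerator fixes a_0 = -1, a_1 = -3, a_2 = -10.
Iterating: -1, -3, -10, -31, -94, -283, -850, so a_6 = -850.

-850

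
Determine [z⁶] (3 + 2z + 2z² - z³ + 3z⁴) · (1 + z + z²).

(3 + 2z + 2z² - z³ + 3z⁴) has coefficients 3,2,2,-1,3 for degrees 0…4.
(1 + z + z²) has coefficients 1,1,1,0,0,0,0 for degrees 0…6.
[z⁶] = 3·0 + 2·0 + 2·0 − 1·0 + 3·1 = 3.

3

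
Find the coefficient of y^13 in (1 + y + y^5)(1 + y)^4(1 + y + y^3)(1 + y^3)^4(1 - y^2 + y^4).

(1 + y + y^5) has coefficients 1,1,0,0,0,1 for degrees 0…5.
(1 + y)^4 has coefficients 1,4,6,4,1,0,0,0,0,0,0,0,0,0 for degrees 0…13.
Multiplying by (1 + y + y^3) gives running coefficients 1,5,10,11,9,7,4,1,0,0,0,0,0,0 for degrees 0…13.
Multiplying by (1 + y^3)^4 gives running coefficients 1,5,10,15,29,47,54,67,88,86,78,82,69,47 for degrees 0…13.
Finally multiplying by (1 - y^2 + y^4), the product of all factors after the first has coefficients 1,5,9,10,20,37,35,35,63,66,44,63,79,51 for degrees 0…13.
[y^13] = 1·51 + 1·79 + 1·63 = 193.

193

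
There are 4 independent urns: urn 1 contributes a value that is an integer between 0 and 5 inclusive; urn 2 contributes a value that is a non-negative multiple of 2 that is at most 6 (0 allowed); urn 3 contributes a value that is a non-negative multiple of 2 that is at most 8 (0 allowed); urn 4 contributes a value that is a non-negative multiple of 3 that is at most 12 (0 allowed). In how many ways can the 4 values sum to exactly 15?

38

The generating function for the choices is (1 + t + t^2 + t^3 + t^4 + t^5)·(1 + t^2 + t^4 + t^6)·(1 + t^2 + t^4 + t^6 + t^8)·(1 + t^3 + t^6 + t^9 + t^12); the count is [t^15].
(1 + t + t^2 + t^3 + t^4 + t^5) has coefficients 1,1,1,1,1,1 for degrees 0…5.
(1 + t^2 + t^4 + t^6) has coefficients 1,0,1,0,1,0,1,0,0,0,0,0,0,0,0,0 for degrees 0…15.
Multiplying by (1 + t^2 + t^4 + t^6 + t^8) gives running coefficients 1,0,2,0,3,0,4,0,4,0,3,0,2,0,1,0 for degrees 0…15.
Finally multiplying by (1 + t^3 + t^6 + t^9 + t^12), the product of all factors after the first has coefficients 1,0,2,1,3,2,5,3,6,5,6,6,7,6,7,6 for degrees 0…15.
[t^15] = 1·6 + 1·7 + 1·6 + 1·7 + 1·6 + 1·6 = 38.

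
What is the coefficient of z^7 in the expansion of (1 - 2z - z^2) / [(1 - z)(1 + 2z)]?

The denominator gives the recurrence a_n = −a_(n−1) + 2a_(n−2) for n ≥ 3; the numerator fixes a_0 = 1, a_1 = -3, a_2 = 4.
Iterating: 1, -3, 4, -10, 18, -38, 74, -150, so a_7 = -150.

-150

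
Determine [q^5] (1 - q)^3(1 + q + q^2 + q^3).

2

(1 - q)^3 has coefficients 1,-3,3,-1 for degrees 0…3.
(1 + q + q^2 + q^3) has coefficients 1,1,1,1,0,0 for degrees 0…5.
[q^5] = 1·0 − 3·0 + 3·1 − 1·1 = 2.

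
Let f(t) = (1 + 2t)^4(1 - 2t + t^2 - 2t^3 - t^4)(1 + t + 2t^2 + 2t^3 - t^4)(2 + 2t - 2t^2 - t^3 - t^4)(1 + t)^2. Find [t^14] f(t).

1399

(1 + 2t)^4 has coefficients 1,8,24,32,16 for degrees 0…4.
(1 - 2t + t^2 - 2t^3 - t^4) has coefficients 1,-2,1,-2,-1,0,0,0,0,0,0,0,0,0,0 for degrees 0…14.
Multiplying by (1 + t + 2t^2 + 2t^3 - t^4) gives running coefficients 1,-1,1,-3,-6,-1,-7,0,1,0,0,0,0,0,0 for degrees 0…14.
Multiplying by (2 + 2t - 2t^2 - t^3 - t^4) gives running coefficients 2,0,-2,-3,-20,-8,-2,-3,23,10,5,-1,-1,0,0 for degrees 0…14.
Finally multiplying by (1 + t)^2, the product of all factors after the first has coefficients 2,4,0,-7,-28,-51,-38,-15,15,53,48,19,2,-3,-1 for degrees 0…14.
[t^14] = 1·(-1) + 8·(-3) + 24·2 + 32·19 + 16·48 = 1399.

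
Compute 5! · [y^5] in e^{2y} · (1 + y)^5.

5752

The EGF product rule gives c_5 = Σ_{k_1+k_2=5} C(5; k_1,k_2) · ∏ g_i(k_i), where e^{2y} gives (2)^k; (1+y)^5 gives the falling factorial (5)_k.
g_1(k) for k = 0…5: 1, 2, 4, 8, 16, 32.
g_2(k) for k = 0…5: 1, 5, 20, 60, 120, 120.
c_5 = Σ_k C(5,k)·g_1(k)·g_2(5−k) = 1·1·120 + 5·2·120 + 10·4·60 + 10·8·20 + 5·16·5 + 1·32·1 = 120 + 1200 + 2400 + 1600 + 400 + 32 = 5752.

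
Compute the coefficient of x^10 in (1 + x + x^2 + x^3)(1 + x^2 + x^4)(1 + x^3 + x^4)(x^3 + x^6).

9

(1 + x + x^2 + x^3) has coefficients 1,1,1,1 for degrees 0…3.
(1 + x^2 + x^4) has coefficients 1,0,1,0,1,0,0,0,0,0,0 for degrees 0…10.
Multiplying by (1 + x^3 + x^4) gives running coefficients 1,0,1,1,2,1,1,1,1,0,0 for degrees 0…10.
Finally multiplying by (x^3 + x^6), the product of all factors after the first has coefficients 0,0,0,1,0,1,2,2,2,2,3 for degrees 0…10.
[x^10] = 1·3 + 1·2 + 1·2 + 1·2 = 9.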